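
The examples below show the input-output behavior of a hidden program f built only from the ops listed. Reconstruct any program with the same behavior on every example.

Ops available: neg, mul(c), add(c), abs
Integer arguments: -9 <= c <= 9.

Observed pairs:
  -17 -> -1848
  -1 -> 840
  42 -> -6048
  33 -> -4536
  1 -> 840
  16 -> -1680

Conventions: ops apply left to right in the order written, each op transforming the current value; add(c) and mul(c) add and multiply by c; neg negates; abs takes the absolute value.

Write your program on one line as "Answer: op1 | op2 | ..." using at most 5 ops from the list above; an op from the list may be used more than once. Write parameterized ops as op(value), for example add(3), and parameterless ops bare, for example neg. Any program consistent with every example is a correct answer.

abs | add(-6) | mul(-3) | mul(7) | mul(8)

Check, running the answer program on each example:
  -17 -> 17 -> 11 -> -33 -> -231 -> -1848
  -1 -> 1 -> -5 -> 15 -> 105 -> 840
  42 -> 42 -> 36 -> -108 -> -756 -> -6048
  33 -> 33 -> 27 -> -81 -> -567 -> -4536
  1 -> 1 -> -5 -> 15 -> 105 -> 840
  16 -> 16 -> 10 -> -30 -> -210 -> -1680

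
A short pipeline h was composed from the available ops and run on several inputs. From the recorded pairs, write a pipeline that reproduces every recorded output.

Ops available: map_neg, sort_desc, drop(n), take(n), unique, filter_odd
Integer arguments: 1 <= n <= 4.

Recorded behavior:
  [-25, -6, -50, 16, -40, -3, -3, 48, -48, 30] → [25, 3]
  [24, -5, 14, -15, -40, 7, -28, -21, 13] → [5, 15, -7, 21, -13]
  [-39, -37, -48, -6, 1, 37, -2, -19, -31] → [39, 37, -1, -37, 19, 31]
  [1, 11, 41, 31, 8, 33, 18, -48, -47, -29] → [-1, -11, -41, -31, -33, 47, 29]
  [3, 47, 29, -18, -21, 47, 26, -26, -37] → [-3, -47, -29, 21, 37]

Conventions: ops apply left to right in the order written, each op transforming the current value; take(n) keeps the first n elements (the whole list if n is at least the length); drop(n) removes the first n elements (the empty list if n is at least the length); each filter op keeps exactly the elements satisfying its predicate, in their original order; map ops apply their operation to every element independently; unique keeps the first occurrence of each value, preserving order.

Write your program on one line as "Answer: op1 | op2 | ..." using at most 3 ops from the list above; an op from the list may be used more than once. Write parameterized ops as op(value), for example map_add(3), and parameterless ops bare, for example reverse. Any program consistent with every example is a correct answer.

unique | map_neg | filter_odd

Check, running the answer program on each example:
  [-25, -6, -50, 16, -40, -3, -3, 48, -48, 30] -> [-25, -6, -50, 16, -40, -3, 48, -48, 30] -> [25, 6, 50, -16, 40, 3, -48, 48, -30] -> [25, 3]
  [24, -5, 14, -15, -40, 7, -28, -21, 13] -> [24, -5, 14, -15, -40, 7, -28, -21, 13] -> [-24, 5, -14, 15, 40, -7, 28, 21, -13] -> [5, 15, -7, 21, -13]
  [-39, -37, -48, -6, 1, 37, -2, -19, -31] -> [-39, -37, -48, -6, 1, 37, -2, -19, -31] -> [39, 37, 48, 6, -1, -37, 2, 19, 31] -> [39, 37, -1, -37, 19, 31]
  [1, 11, 41, 31, 8, 33, 18, -48, -47, -29] -> [1, 11, 41, 31, 8, 33, 18, -48, -47, -29] -> [-1, -11, -41, -31, -8, -33, -18, 48, 47, 29] -> [-1, -11, -41, -31, -33, 47, 29]
  [3, 47, 29, -18, -21, 47, 26, -26, -37] -> [3, 47, 29, -18, -21, 26, -26, -37] -> [-3, -47, -29, 18, 21, -26, 26, 37] -> [-3, -47, -29, 21, 37]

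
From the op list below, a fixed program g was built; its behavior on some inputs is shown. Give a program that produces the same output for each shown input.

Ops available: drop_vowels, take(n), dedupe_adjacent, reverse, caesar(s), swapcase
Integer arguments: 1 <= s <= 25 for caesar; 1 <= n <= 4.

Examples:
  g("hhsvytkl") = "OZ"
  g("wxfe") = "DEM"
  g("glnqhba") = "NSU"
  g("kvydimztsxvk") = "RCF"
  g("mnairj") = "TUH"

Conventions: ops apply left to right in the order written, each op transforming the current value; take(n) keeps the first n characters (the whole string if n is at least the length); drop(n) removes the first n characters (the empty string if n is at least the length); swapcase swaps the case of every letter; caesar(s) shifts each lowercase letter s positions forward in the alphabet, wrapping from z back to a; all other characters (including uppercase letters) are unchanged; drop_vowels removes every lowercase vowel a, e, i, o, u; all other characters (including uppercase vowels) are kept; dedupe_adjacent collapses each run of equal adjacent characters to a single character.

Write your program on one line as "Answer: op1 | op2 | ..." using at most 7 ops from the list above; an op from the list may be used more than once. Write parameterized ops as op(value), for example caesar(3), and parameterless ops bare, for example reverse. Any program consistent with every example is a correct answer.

take(3) | caesar(7) | swapcase | reverse | dedupe_adjacent | reverse

Check, running the answer program on each example:
  "hhsvytkl" -> "hhs" -> "ooz" -> "OOZ" -> "ZOO" -> "ZO" -> "OZ"
  "wxfe" -> "wxf" -> "dem" -> "DEM" -> "MED" -> "MED" -> "DEM"
  "glnqhba" -> "gln" -> "nsu" -> "NSU" -> "USN" -> "USN" -> "NSU"
  "kvydimztsxvk" -> "kvy" -> "rcf" -> "RCF" -> "FCR" -> "FCR" -> "RCF"
  "mnairj" -> "mna" -> "tuh" -> "TUH" -> "HUT" -> "HUT" -> "TUH"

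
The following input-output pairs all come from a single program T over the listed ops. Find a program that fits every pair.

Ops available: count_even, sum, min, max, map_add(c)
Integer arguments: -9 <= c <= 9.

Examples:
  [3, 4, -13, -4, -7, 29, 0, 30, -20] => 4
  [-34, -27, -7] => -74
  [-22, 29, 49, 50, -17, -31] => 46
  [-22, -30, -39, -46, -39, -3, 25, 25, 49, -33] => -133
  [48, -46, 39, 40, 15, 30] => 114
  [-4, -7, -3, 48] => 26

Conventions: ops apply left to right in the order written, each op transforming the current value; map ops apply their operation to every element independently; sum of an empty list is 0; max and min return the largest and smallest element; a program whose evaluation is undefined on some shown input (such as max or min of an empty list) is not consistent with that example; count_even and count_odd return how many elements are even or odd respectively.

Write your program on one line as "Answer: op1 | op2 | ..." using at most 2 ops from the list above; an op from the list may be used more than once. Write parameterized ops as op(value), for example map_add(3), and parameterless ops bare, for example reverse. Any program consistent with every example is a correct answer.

map_add(-2) | sum

Check, running the answer program on each example:
  [3, 4, -13, -4, -7, 29, 0, 30, -20] -> [1, 2, -15, -6, -9, 27, -2, 28, -22] -> 4
  [-34, -27, -7] -> [-36, -29, -9] -> -74
  [-22, 29, 49, 50, -17, -31] -> [-24, 27, 47, 48, -19, -33] -> 46
  [-22, -30, -39, -46, -39, -3, 25, 25, 49, -33] -> [-24, -32, -41, -48, -41, -5, 23, 23, 47, -35] -> -133
  [48, -46, 39, 40, 15, 30] -> [46, -48, 37, 38, 13, 28] -> 114
  [-4, -7, -3, 48] -> [-6, -9, -5, 46] -> 26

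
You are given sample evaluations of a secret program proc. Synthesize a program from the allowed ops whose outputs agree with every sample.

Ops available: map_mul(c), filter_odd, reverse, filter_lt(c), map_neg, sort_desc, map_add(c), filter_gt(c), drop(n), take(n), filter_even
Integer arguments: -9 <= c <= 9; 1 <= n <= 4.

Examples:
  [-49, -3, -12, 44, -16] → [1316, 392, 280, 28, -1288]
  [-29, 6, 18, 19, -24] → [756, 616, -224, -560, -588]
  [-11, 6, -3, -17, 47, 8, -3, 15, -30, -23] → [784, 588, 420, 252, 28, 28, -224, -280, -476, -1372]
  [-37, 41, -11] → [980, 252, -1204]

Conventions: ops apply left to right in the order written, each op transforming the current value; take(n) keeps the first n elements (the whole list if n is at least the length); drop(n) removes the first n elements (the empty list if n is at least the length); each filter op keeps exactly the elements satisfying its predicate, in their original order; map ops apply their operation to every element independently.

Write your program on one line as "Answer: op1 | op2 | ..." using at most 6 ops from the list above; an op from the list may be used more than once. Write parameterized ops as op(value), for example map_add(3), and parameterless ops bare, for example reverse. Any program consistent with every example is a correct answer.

map_add(2) | map_mul(-1) | sort_desc | map_mul(-4) | map_mul(-7)

Check, running the answer program on each example:
  [-49, -3, -12, 44, -16] -> [-47, -1, -10, 46, -14] -> [47, 1, 10, -46, 14] -> [47, 14, 10, 1, -46] -> [-188, -56, -40, -4, 184] -> [1316, 392, 280, 28, -1288]
  [-29, 6, 18, 19, -24] -> [-27, 8, 20, 21, -22] -> [27, -8, -20, -21, 22] -> [27, 22, -8, -20, -21] -> [-108, -88, 32, 80, 84] -> [756, 616, -224, -560, -588]
  [-11, 6, -3, -17, 47, 8, -3, 15, -30, -23] -> [-9, 8, -1, -15, 49, 10, -1, 17, -28, -21] -> [9, -8, 1, 15, -49, -10, 1, -17, 28, 21] -> [28, 21, 15, 9, 1, 1, -8, -10, -17, -49] -> [-112, -84, -60, -36, -4, -4, 32, 40, 68, 196] -> [784, 588, 420, 252, 28, 28, -224, -280, -476, -1372]
  [-37, 41, -11] -> [-35, 43, -9] -> [35, -43, 9] -> [35, 9, -43] -> [-140, -36, 172] -> [980, 252, -1204]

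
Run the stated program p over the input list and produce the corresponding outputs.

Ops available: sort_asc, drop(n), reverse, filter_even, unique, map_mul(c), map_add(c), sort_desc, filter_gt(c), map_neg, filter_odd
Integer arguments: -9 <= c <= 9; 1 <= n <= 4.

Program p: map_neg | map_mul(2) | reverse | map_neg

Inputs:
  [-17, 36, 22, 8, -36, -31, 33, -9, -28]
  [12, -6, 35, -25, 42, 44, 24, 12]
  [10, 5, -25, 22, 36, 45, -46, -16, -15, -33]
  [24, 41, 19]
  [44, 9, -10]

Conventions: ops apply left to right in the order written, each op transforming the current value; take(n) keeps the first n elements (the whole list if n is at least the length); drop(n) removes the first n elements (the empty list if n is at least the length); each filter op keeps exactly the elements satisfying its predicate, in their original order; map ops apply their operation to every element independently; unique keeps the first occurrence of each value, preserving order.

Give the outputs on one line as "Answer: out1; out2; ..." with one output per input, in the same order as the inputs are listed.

[-56, -18, 66, -62, -72, 16, 44, 72, -34]; [24, 48, 88, 84, -50, 70, -12, 24]; [-66, -30, -32, -92, 90, 72, 44, -50, 10, 20]; [38, 82, 48]; [-20, 18, 88]

Execution, op by op:
  [-17, 36, 22, 8, -36, -31, 33, -9, -28] -> [17, -36, -22, -8, 36, 31, -33, 9, 28] -> [34, -72, -44, -16, 72, 62, -66, 18, 56] -> [56, 18, -66, 62, 72, -16, -44, -72, 34] -> [-56, -18, 66, -62, -72, 16, 44, 72, -34]
  [12, -6, 35, -25, 42, 44, 24, 12] -> [-12, 6, -35, 25, -42, -44, -24, -12] -> [-24, 12, -70, 50, -84, -88, -48, -24] -> [-24, -48, -88, -84, 50, -70, 12, -24] -> [24, 48, 88, 84, -50, 70, -12, 24]
  [10, 5, -25, 22, 36, 45, -46, -16, -15, -33] -> [-10, -5, 25, -22, -36, -45, 46, 16, 15, 33] -> [-20, -10, 50, -44, -72, -90, 92, 32, 30, 66] -> [66, 30, 32, 92, -90, -72, -44, 50, -10, -20] -> [-66, -30, -32, -92, 90, 72, 44, -50, 10, 20]
  [24, 41, 19] -> [-24, -41, -19] -> [-48, -82, -38] -> [-38, -82, -48] -> [38, 82, 48]
  [44, 9, -10] -> [-44, -9, 10] -> [-88, -18, 20] -> [20, -18, -88] -> [-20, 18, 88]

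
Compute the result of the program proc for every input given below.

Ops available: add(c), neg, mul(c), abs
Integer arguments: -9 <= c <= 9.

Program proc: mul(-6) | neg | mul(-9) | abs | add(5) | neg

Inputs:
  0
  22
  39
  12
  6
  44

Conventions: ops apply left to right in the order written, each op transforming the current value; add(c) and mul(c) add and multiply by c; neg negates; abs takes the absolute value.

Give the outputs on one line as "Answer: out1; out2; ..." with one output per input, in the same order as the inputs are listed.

-5; -1193; -2111; -653; -329; -2381

Execution, op by op:
  0 -> 0 -> 0 -> 0 -> 0 -> 5 -> -5
  22 -> -132 -> 132 -> -1188 -> 1188 -> 1193 -> -1193
  39 -> -234 -> 234 -> -2106 -> 2106 -> 2111 -> -2111
  12 -> -72 -> 72 -> -648 -> 648 -> 653 -> -653
  6 -> -36 -> 36 -> -324 -> 324 -> 329 -> -329
  44 -> -264 -> 264 -> -2376 -> 2376 -> 2381 -> -2381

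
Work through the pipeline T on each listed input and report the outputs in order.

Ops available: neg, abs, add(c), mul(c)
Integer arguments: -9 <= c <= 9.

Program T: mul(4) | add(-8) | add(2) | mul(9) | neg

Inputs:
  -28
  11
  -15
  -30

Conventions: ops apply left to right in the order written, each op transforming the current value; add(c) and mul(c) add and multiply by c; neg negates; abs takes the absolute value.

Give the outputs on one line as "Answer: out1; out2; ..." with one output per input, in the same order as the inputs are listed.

Execution, op by op:
  -28 -> -112 -> -120 -> -118 -> -1062 -> 1062
  11 -> 44 -> 36 -> 38 -> 342 -> -342
  -15 -> -60 -> -68 -> -66 -> -594 -> 594
  -30 -> -120 -> -128 -> -126 -> -1134 -> 1134

1062; -342; 594; 1134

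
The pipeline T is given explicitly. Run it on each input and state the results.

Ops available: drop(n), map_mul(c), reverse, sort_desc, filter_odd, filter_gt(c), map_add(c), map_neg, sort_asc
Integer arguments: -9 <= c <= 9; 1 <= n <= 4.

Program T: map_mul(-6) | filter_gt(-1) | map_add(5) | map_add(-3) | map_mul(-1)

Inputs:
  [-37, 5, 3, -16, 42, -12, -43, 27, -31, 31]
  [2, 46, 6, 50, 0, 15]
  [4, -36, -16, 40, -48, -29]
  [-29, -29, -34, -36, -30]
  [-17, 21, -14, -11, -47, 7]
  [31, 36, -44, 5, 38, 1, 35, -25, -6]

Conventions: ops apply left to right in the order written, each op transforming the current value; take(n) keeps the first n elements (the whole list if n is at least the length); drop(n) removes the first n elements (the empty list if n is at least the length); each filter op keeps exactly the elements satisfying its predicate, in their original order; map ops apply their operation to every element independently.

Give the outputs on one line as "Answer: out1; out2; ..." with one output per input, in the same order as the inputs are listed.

Execution, op by op:
  [-37, 5, 3, -16, 42, -12, -43, 27, -31, 31] -> [222, -30, -18, 96, -252, 72, 258, -162, 186, -186] -> [222, 96, 72, 258, 186] -> [227, 101, 77, 263, 191] -> [224, 98, 74, 260, 188] -> [-224, -98, -74, -260, -188]
  [2, 46, 6, 50, 0, 15] -> [-12, -276, -36, -300, 0, -90] -> [0] -> [5] -> [2] -> [-2]
  [4, -36, -16, 40, -48, -29] -> [-24, 216, 96, -240, 288, 174] -> [216, 96, 288, 174] -> [221, 101, 293, 179] -> [218, 98, 290, 176] -> [-218, -98, -290, -176]
  [-29, -29, -34, -36, -30] -> [174, 174, 204, 216, 180] -> [174, 174, 204, 216, 180] -> [179, 179, 209, 221, 185] -> [176, 176, 206, 218, 182] -> [-176, -176, -206, -218, -182]
  [-17, 21, -14, -11, -47, 7] -> [102, -126, 84, 66, 282, -42] -> [102, 84, 66, 282] -> [107, 89, 71, 287] -> [104, 86, 68, 284] -> [-104, -86, -68, -284]
  [31, 36, -44, 5, 38, 1, 35, -25, -6] -> [-186, -216, 264, -30, -228, -6, -210, 150, 36] -> [264, 150, 36] -> [269, 155, 41] -> [266, 152, 38] -> [-266, -152, -38]

[-224, -98, -74, -260, -188]; [-2]; [-218, -98, -290, -176]; [-176, -176, -206, -218, -182]; [-104, -86, -68, -284]; [-266, -152, -38]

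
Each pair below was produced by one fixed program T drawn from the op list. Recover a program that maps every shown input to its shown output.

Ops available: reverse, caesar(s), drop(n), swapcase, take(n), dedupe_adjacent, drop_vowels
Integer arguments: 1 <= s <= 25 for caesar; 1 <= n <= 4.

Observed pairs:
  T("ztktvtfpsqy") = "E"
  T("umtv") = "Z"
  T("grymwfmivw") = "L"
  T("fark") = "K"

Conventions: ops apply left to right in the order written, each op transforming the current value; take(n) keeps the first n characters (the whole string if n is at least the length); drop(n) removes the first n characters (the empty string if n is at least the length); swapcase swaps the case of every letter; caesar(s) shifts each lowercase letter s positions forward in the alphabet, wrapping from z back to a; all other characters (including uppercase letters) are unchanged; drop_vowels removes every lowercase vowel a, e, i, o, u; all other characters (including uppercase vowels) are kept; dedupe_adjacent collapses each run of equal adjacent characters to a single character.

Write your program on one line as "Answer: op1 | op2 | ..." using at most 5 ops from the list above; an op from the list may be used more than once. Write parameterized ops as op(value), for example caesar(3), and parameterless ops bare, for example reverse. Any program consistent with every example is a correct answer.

take(4) | take(1) | caesar(5) | swapcase

Check, running the answer program on each example:
  "ztktvtfpsqy" -> "ztkt" -> "z" -> "e" -> "E"
  "umtv" -> "umtv" -> "u" -> "z" -> "Z"
  "grymwfmivw" -> "grym" -> "g" -> "l" -> "L"
  "fark" -> "fark" -> "f" -> "k" -> "K"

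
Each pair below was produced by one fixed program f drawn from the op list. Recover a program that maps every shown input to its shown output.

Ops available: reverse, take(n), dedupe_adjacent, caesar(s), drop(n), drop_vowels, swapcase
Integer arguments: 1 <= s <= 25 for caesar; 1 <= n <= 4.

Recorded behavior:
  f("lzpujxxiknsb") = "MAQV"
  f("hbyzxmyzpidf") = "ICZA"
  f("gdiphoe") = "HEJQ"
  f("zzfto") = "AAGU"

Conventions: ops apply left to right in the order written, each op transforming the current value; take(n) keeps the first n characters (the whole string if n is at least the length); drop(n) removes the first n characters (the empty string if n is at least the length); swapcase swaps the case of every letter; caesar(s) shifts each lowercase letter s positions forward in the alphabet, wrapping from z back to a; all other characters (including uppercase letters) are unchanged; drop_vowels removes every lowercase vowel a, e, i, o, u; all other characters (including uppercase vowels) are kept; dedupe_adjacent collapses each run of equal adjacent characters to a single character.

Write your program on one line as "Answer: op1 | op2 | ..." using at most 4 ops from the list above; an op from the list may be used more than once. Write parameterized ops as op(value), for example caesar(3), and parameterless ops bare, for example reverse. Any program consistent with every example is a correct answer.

caesar(1) | swapcase | take(4)

Check, running the answer program on each example:
  "lzpujxxiknsb" -> "maqvkyyjlotc" -> "MAQVKYYJLOTC" -> "MAQV"
  "hbyzxmyzpidf" -> "iczaynzaqjeg" -> "ICZAYNZAQJEG" -> "ICZA"
  "gdiphoe" -> "hejqipf" -> "HEJQIPF" -> "HEJQ"
  "zzfto" -> "aagup" -> "AAGUP" -> "AAGU"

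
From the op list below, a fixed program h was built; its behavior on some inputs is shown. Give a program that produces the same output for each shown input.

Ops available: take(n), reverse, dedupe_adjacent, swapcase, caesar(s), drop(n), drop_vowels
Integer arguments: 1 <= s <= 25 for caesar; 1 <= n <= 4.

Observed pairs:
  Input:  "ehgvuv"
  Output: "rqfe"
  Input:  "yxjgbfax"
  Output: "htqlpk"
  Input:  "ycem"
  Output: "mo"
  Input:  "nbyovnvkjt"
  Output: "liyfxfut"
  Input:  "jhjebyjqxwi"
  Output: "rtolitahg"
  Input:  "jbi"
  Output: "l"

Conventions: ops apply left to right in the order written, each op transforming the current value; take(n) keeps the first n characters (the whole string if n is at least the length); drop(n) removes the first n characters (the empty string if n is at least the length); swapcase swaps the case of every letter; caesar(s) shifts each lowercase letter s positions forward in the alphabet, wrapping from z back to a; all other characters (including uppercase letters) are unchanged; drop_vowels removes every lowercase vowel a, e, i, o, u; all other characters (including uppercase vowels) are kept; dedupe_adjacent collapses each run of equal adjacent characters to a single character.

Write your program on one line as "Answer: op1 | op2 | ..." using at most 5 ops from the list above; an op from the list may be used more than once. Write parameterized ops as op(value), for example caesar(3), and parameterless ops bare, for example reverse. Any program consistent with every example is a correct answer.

reverse | drop(1) | reverse | caesar(10) | drop(1)

Check, running the answer program on each example:
  "ehgvuv" -> "vuvghe" -> "uvghe" -> "ehgvu" -> "orqfe" -> "rqfe"
  "yxjgbfax" -> "xafbgjxy" -> "afbgjxy" -> "yxjgbfa" -> "ihtqlpk" -> "htqlpk"
  "ycem" -> "mecy" -> "ecy" -> "yce" -> "imo" -> "mo"
  "nbyovnvkjt" -> "tjkvnvoybn" -> "jkvnvoybn" -> "nbyovnvkj" -> "xliyfxfut" -> "liyfxfut"
  "jhjebyjqxwi" -> "iwxqjybejhj" -> "wxqjybejhj" -> "jhjebyjqxw" -> "trtolitahg" -> "rtolitahg"
  "jbi" -> "ibj" -> "bj" -> "jb" -> "tl" -> "l"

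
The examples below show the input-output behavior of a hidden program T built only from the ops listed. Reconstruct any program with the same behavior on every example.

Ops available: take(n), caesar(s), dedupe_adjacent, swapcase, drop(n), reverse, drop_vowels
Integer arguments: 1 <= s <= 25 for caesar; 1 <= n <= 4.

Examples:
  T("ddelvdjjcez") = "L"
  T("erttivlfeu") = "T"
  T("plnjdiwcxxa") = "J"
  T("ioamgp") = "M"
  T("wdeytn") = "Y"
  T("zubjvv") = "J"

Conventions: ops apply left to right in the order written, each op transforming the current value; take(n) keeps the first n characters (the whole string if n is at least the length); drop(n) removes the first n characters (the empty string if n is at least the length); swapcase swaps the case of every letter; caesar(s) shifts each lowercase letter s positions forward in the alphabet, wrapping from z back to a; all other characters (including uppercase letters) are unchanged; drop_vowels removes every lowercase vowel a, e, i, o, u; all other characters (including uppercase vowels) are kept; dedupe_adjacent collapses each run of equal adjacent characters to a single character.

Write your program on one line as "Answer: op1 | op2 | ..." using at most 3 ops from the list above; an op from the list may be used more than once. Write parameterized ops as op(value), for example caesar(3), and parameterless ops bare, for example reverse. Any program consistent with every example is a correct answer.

take(4) | drop(3) | swapcase

Check, running the answer program on each example:
  "ddelvdjjcez" -> "ddel" -> "l" -> "L"
  "erttivlfeu" -> "ertt" -> "t" -> "T"
  "plnjdiwcxxa" -> "plnj" -> "j" -> "J"
  "ioamgp" -> "ioam" -> "m" -> "M"
  "wdeytn" -> "wdey" -> "y" -> "Y"
  "zubjvv" -> "zubj" -> "j" -> "J"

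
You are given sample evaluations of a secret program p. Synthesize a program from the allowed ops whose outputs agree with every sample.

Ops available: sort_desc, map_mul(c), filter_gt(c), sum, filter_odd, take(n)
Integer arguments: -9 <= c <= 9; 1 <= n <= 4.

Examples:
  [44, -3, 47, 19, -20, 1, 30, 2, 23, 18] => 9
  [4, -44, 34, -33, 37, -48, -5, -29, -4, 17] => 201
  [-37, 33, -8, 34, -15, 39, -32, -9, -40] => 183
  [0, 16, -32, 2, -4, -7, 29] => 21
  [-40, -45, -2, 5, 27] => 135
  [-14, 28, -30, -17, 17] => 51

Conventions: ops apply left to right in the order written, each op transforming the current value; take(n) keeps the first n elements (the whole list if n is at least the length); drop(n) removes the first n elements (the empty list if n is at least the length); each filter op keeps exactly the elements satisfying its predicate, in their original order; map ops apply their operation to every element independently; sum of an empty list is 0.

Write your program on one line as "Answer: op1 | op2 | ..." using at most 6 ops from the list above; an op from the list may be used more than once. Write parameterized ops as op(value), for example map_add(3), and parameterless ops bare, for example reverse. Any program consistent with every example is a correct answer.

map_mul(-3) | sort_desc | filter_gt(-3) | filter_odd | sum

Check, running the answer program on each example:
  [44, -3, 47, 19, -20, 1, 30, 2, 23, 18] -> [-132, 9, -141, -57, 60, -3, -90, -6, -69, -54] -> [60, 9, -3, -6, -54, -57, -69, -90, -132, -141] -> [60, 9] -> [9] -> 9
  [4, -44, 34, -33, 37, -48, -5, -29, -4, 17] -> [-12, 132, -102, 99, -111, 144, 15, 87, 12, -51] -> [144, 132, 99, 87, 15, 12, -12, -51, -102, -111] -> [144, 132, 99, 87, 15, 12] -> [99, 87, 15] -> 201
  [-37, 33, -8, 34, -15, 39, -32, -9, -40] -> [111, -99, 24, -102, 45, -117, 96, 27, 120] -> [120, 111, 96, 45, 27, 24, -99, -102, -117] -> [120, 111, 96, 45, 27, 24] -> [111, 45, 27] -> 183
  [0, 16, -32, 2, -4, -7, 29] -> [0, -48, 96, -6, 12, 21, -87] -> [96, 21, 12, 0, -6, -48, -87] -> [96, 21, 12, 0] -> [21] -> 21
  [-40, -45, -2, 5, 27] -> [120, 135, 6, -15, -81] -> [135, 120, 6, -15, -81] -> [135, 120, 6] -> [135] -> 135
  [-14, 28, -30, -17, 17] -> [42, -84, 90, 51, -51] -> [90, 51, 42, -51, -84] -> [90, 51, 42] -> [51] -> 51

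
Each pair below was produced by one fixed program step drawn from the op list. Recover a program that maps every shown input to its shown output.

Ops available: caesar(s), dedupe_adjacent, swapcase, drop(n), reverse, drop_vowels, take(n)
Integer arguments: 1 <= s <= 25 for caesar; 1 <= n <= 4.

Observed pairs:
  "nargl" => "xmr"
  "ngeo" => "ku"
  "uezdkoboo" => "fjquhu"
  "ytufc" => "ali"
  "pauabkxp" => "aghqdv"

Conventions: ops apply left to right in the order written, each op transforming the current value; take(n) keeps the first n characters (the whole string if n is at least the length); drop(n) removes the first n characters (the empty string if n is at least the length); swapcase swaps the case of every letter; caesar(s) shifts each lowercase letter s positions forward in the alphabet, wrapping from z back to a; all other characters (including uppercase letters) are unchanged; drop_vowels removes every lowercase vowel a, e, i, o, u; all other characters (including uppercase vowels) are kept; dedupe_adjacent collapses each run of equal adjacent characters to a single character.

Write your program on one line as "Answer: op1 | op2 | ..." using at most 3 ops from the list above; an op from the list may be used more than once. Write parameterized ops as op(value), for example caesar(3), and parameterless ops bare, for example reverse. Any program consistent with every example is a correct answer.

dedupe_adjacent | caesar(6) | drop(2)

Check, running the answer program on each example:
  "nargl" -> "nargl" -> "tgxmr" -> "xmr"
  "ngeo" -> "ngeo" -> "tmku" -> "ku"
  "uezdkoboo" -> "uezdkobo" -> "akfjquhu" -> "fjquhu"
  "ytufc" -> "ytufc" -> "ezali" -> "ali"
  "pauabkxp" -> "pauabkxp" -> "vgaghqdv" -> "aghqdv"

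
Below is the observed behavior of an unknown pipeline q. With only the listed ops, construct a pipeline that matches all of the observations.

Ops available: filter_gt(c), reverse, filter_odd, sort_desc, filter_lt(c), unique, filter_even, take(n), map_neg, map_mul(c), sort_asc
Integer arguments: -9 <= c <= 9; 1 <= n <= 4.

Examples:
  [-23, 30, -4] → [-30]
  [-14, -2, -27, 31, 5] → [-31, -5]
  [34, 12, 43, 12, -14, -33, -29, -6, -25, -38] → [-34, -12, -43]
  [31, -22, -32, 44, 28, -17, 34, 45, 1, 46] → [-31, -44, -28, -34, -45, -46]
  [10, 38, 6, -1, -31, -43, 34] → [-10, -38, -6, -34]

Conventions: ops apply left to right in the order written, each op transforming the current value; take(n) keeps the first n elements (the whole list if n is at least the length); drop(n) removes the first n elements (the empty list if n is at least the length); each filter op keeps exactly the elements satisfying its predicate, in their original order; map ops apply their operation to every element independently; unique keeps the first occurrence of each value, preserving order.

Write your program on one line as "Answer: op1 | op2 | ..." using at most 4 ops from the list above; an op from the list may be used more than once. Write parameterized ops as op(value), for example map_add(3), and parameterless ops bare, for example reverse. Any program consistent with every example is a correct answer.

map_neg | unique | filter_lt(-3)

Check, running the answer program on each example:
  [-23, 30, -4] -> [23, -30, 4] -> [23, -30, 4] -> [-30]
  [-14, -2, -27, 31, 5] -> [14, 2, 27, -31, -5] -> [14, 2, 27, -31, -5] -> [-31, -5]
  [34, 12, 43, 12, -14, -33, -29, -6, -25, -38] -> [-34, -12, -43, -12, 14, 33, 29, 6, 25, 38] -> [-34, -12, -43, 14, 33, 29, 6, 25, 38] -> [-34, -12, -43]
  [31, -22, -32, 44, 28, -17, 34, 45, 1, 46] -> [-31, 22, 32, -44, -28, 17, -34, -45, -1, -46] -> [-31, 22, 32, -44, -28, 17, -34, -45, -1, -46] -> [-31, -44, -28, -34, -45, -46]
  [10, 38, 6, -1, -31, -43, 34] -> [-10, -38, -6, 1, 31, 43, -34] -> [-10, -38, -6, 1, 31, 43, -34] -> [-10, -38, -6, -34]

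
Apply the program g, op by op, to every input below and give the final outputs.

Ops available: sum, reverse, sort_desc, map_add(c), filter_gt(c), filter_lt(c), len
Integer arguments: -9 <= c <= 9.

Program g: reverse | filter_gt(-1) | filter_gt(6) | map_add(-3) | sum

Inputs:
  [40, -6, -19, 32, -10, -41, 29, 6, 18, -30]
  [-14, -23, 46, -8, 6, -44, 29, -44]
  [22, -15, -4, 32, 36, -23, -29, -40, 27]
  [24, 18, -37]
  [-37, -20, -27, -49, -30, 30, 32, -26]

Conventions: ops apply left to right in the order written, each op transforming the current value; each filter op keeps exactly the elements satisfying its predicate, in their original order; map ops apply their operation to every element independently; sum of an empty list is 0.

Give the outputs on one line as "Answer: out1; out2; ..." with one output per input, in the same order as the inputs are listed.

107; 69; 105; 36; 56

Execution, op by op:
  [40, -6, -19, 32, -10, -41, 29, 6, 18, -30] -> [-30, 18, 6, 29, -41, -10, 32, -19, -6, 40] -> [18, 6, 29, 32, 40] -> [18, 29, 32, 40] -> [15, 26, 29, 37] -> 107
  [-14, -23, 46, -8, 6, -44, 29, -44] -> [-44, 29, -44, 6, -8, 46, -23, -14] -> [29, 6, 46] -> [29, 46] -> [26, 43] -> 69
  [22, -15, -4, 32, 36, -23, -29, -40, 27] -> [27, -40, -29, -23, 36, 32, -4, -15, 22] -> [27, 36, 32, 22] -> [27, 36, 32, 22] -> [24, 33, 29, 19] -> 105
  [24, 18, -37] -> [-37, 18, 24] -> [18, 24] -> [18, 24] -> [15, 21] -> 36
  [-37, -20, -27, -49, -30, 30, 32, -26] -> [-26, 32, 30, -30, -49, -27, -20, -37] -> [32, 30] -> [32, 30] -> [29, 27] -> 56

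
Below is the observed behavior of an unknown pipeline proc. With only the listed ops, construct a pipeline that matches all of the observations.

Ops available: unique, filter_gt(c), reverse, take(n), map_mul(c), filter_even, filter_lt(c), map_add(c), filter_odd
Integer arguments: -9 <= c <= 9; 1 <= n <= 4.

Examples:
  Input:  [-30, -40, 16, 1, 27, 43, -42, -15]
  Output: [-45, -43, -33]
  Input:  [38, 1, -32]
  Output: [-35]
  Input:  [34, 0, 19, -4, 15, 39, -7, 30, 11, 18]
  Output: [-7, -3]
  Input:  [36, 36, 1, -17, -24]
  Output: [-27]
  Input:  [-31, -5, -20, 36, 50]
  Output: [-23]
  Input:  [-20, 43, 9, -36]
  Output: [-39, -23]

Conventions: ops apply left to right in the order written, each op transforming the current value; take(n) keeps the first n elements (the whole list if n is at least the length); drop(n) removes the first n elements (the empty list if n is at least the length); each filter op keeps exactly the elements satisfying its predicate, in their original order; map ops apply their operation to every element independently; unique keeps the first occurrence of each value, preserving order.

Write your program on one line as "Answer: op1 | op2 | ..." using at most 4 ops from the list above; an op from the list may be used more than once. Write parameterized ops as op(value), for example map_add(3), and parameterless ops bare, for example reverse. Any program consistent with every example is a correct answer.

map_add(-3) | filter_odd | reverse | filter_lt(0)

Check, running the answer program on each example:
  [-30, -40, 16, 1, 27, 43, -42, -15] -> [-33, -43, 13, -2, 24, 40, -45, -18] -> [-33, -43, 13, -45] -> [-45, 13, -43, -33] -> [-45, -43, -33]
  [38, 1, -32] -> [35, -2, -35] -> [35, -35] -> [-35, 35] -> [-35]
  [34, 0, 19, -4, 15, 39, -7, 30, 11, 18] -> [31, -3, 16, -7, 12, 36, -10, 27, 8, 15] -> [31, -3, -7, 27, 15] -> [15, 27, -7, -3, 31] -> [-7, -3]
  [36, 36, 1, -17, -24] -> [33, 33, -2, -20, -27] -> [33, 33, -27] -> [-27, 33, 33] -> [-27]
  [-31, -5, -20, 36, 50] -> [-34, -8, -23, 33, 47] -> [-23, 33, 47] -> [47, 33, -23] -> [-23]
  [-20, 43, 9, -36] -> [-23, 40, 6, -39] -> [-23, -39] -> [-39, -23] -> [-39, -23]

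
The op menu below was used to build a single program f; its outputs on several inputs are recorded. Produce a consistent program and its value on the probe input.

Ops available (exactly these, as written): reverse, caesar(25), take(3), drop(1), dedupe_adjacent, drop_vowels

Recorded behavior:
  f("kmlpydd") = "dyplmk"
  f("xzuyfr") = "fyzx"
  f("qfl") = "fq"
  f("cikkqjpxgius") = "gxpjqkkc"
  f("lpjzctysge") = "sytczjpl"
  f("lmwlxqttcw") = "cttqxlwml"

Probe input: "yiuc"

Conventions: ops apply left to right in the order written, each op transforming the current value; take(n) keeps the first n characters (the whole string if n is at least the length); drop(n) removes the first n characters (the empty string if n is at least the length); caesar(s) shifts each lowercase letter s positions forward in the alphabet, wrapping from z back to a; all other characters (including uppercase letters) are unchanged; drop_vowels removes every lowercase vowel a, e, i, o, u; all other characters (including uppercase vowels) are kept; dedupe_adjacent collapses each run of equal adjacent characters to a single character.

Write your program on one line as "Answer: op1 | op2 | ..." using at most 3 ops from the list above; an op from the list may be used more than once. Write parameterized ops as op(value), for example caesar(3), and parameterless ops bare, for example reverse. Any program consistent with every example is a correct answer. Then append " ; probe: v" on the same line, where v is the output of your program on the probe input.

reverse | drop_vowels | drop(1) ; probe: "y"

Check, running the answer program on each example:
  "kmlpydd" -> "ddyplmk" -> "ddyplmk" -> "dyplmk"
  "xzuyfr" -> "rfyuzx" -> "rfyzx" -> "fyzx"
  "qfl" -> "lfq" -> "lfq" -> "fq"
  "cikkqjpxgius" -> "suigxpjqkkic" -> "sgxpjqkkc" -> "gxpjqkkc"
  "lpjzctysge" -> "egsytczjpl" -> "gsytczjpl" -> "sytczjpl"
  "lmwlxqttcw" -> "wcttqxlwml" -> "wcttqxlwml" -> "cttqxlwml"
  probe: "yiuc" -> "cuiy" -> "cy" -> "y"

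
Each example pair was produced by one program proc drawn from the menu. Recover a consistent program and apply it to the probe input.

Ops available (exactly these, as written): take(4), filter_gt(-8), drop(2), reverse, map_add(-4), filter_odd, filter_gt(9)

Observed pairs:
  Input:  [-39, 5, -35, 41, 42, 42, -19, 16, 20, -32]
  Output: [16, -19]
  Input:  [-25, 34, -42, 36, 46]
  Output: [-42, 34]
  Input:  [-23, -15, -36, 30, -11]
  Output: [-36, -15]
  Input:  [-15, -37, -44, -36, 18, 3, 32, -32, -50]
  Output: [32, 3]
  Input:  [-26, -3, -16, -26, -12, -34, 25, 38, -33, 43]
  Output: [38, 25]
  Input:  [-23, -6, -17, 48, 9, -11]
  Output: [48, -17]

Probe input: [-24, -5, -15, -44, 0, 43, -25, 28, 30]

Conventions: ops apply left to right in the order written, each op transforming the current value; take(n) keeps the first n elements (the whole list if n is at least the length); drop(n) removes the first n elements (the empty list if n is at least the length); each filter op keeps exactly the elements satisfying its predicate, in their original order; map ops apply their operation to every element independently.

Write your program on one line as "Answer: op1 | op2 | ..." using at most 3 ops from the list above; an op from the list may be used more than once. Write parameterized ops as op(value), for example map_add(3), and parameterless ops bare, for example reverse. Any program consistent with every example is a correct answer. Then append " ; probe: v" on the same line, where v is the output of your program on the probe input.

reverse | take(4) | drop(2) ; probe: [-25, 43]

Check, running the answer program on each example:
  [-39, 5, -35, 41, 42, 42, -19, 16, 20, -32] -> [-32, 20, 16, -19, 42, 42, 41, -35, 5, -39] -> [-32, 20, 16, -19] -> [16, -19]
  [-25, 34, -42, 36, 46] -> [46, 36, -42, 34, -25] -> [46, 36, -42, 34] -> [-42, 34]
  [-23, -15, -36, 30, -11] -> [-11, 30, -36, -15, -23] -> [-11, 30, -36, -15] -> [-36, -15]
  [-15, -37, -44, -36, 18, 3, 32, -32, -50] -> [-50, -32, 32, 3, 18, -36, -44, -37, -15] -> [-50, -32, 32, 3] -> [32, 3]
  [-26, -3, -16, -26, -12, -34, 25, 38, -33, 43] -> [43, -33, 38, 25, -34, -12, -26, -16, -3, -26] -> [43, -33, 38, 25] -> [38, 25]
  [-23, -6, -17, 48, 9, -11] -> [-11, 9, 48, -17, -6, -23] -> [-11, 9, 48, -17] -> [48, -17]
  probe: [-24, -5, -15, -44, 0, 43, -25, 28, 30] -> [30, 28, -25, 43, 0, -44, -15, -5, -24] -> [30, 28, -25, 43] -> [-25, 43]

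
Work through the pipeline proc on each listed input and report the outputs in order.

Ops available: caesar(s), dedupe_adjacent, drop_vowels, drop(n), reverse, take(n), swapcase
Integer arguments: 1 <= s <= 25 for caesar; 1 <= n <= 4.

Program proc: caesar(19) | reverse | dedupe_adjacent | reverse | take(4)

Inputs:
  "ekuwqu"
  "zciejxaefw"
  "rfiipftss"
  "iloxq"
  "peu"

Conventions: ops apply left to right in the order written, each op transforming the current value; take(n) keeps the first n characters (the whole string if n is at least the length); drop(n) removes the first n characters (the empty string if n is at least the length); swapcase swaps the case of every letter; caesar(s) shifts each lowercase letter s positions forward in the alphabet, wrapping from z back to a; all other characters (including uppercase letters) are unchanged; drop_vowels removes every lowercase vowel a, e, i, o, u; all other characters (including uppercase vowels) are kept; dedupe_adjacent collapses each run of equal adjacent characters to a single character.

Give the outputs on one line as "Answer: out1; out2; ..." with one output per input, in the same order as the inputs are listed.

"xdnp"; "svbx"; "kybi"; "behq"; "ixn"

Execution, op by op:
  "ekuwqu" -> "xdnpjn" -> "njpndx" -> "njpndx" -> "xdnpjn" -> "xdnp"
  "zciejxaefw" -> "svbxcqtxyp" -> "pyxtqcxbvs" -> "pyxtqcxbvs" -> "svbxcqtxyp" -> "svbx"
  "rfiipftss" -> "kybbiymll" -> "llmyibbyk" -> "lmyibyk" -> "kybiyml" -> "kybi"
  "iloxq" -> "behqj" -> "jqheb" -> "jqheb" -> "behqj" -> "behq"
  "peu" -> "ixn" -> "nxi" -> "nxi" -> "ixn" -> "ixn"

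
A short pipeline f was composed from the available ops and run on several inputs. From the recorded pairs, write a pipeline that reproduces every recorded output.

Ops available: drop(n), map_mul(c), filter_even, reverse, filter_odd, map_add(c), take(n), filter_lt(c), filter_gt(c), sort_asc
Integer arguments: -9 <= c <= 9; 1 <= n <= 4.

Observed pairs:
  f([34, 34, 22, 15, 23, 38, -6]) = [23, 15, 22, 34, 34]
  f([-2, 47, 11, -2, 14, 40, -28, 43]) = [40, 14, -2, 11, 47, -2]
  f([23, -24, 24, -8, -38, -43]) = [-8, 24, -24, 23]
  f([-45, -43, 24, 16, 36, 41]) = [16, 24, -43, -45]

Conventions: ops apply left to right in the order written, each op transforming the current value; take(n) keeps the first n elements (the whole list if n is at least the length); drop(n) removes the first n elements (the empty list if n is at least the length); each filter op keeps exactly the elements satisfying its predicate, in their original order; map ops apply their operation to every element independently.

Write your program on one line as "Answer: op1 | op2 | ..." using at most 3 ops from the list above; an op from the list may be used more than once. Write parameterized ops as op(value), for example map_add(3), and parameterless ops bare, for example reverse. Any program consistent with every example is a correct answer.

reverse | drop(2)

Check, running the answer program on each example:
  [34, 34, 22, 15, 23, 38, -6] -> [-6, 38, 23, 15, 22, 34, 34] -> [23, 15, 22, 34, 34]
  [-2, 47, 11, -2, 14, 40, -28, 43] -> [43, -28, 40, 14, -2, 11, 47, -2] -> [40, 14, -2, 11, 47, -2]
  [23, -24, 24, -8, -38, -43] -> [-43, -38, -8, 24, -24, 23] -> [-8, 24, -24, 23]
  [-45, -43, 24, 16, 36, 41] -> [41, 36, 16, 24, -43, -45] -> [16, 24, -43, -45]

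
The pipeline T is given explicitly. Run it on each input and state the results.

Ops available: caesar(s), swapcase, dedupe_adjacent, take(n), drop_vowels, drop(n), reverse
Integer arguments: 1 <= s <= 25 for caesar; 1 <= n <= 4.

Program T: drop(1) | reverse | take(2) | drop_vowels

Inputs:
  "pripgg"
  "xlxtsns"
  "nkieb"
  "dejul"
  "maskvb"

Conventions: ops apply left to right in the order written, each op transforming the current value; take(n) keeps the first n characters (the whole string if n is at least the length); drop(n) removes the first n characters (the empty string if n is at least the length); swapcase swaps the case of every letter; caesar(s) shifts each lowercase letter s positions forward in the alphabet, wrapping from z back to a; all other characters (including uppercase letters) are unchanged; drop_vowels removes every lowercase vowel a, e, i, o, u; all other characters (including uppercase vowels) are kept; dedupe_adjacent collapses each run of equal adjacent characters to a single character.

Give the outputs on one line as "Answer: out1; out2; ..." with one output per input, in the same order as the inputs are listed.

"gg"; "sn"; "b"; "l"; "bv"

Execution, op by op:
  "pripgg" -> "ripgg" -> "ggpir" -> "gg" -> "gg"
  "xlxtsns" -> "lxtsns" -> "snstxl" -> "sn" -> "sn"
  "nkieb" -> "kieb" -> "beik" -> "be" -> "b"
  "dejul" -> "ejul" -> "luje" -> "lu" -> "l"
  "maskvb" -> "askvb" -> "bvksa" -> "bv" -> "bv"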